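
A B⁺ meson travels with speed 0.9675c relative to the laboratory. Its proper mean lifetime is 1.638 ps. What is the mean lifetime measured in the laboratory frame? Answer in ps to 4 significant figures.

Δt ≈ 6.478 ps

γ = 1/√(1 − 0.9675²) = 3.95459
Time dilation: Δt = γτ₀ = 3.95459 × 1.638 ps = 6.478 ps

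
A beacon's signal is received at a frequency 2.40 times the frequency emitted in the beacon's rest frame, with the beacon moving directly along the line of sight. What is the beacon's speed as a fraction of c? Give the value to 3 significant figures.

f_obs/f_src = √((1+β)/(1−β)) = 2.40  ⇒  (1+β)/(1−β) = 5.7600
β = |1 − D²|/(1 + D²) = |1 − 5.7600|/(1 + 5.7600) = 0.704

β ≈ 0.704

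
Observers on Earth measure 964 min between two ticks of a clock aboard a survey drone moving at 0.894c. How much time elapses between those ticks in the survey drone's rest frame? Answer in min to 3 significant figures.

τ₀ ≈ 432 min

γ = 1/√(1 − 0.894²) = 2.2318
Proper time: τ₀ = Δt/γ = 964/2.2318 = 432 min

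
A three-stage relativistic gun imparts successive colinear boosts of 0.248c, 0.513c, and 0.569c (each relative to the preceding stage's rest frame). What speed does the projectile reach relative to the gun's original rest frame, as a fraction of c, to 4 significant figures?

Compose boost 2: (0.513 + 0.248)/(1 + 0.513×0.248) = 0.7610/1.12722 = 0.675110
Compose boost 3: (0.569 + 0.675110)/(1 + 0.569×0.675110) = 1.24411/1.38414 = 0.8988

u ≈ 0.8988c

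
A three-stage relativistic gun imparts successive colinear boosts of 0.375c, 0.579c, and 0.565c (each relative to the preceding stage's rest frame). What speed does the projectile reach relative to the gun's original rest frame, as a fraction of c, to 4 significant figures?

Compose boost 2: (0.579 + 0.375)/(1 + 0.579×0.375) = 0.9540/1.21713 = 0.783814
Compose boost 3: (0.565 + 0.783814)/(1 + 0.565×0.783814) = 1.34881/1.44286 = 0.9348

u ≈ 0.9348c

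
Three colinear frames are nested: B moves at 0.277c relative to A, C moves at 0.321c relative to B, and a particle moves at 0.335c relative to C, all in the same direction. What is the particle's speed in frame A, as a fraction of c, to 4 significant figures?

u ≈ 0.7468c

Compose boost 2: (0.321 + 0.277)/(1 + 0.321×0.277) = 0.5980/1.08892 = 0.549169
Compose boost 3: (0.335 + 0.549169)/(1 + 0.335×0.549169) = 0.884169/1.18397 = 0.7468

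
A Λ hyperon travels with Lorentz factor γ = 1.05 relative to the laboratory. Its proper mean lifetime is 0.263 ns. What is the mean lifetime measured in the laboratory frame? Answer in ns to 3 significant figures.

γ = 1.05 (given)
Time dilation: Δt = γτ₀ = 1.05 × 0.263 ns = 0.276 ns

Δt ≈ 0.276 ns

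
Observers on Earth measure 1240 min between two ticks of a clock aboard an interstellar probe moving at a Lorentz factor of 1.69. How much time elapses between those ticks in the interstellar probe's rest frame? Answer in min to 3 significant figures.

τ₀ ≈ 734 min

γ = 1.69 (given)
Proper time: τ₀ = Δt/γ = 1240/1.69 = 734 min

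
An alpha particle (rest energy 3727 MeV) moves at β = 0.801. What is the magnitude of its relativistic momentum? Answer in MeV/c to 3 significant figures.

p ≈ 4990 MeV/c

γ = 1/√(1 − 0.801²) = 1.6704
p = γβm₀c = 1.6704 × 0.801 × 3727 MeV/c = 4990 MeV/c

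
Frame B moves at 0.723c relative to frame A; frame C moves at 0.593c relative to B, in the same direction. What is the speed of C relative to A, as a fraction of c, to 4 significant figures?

Compose boost 2: (0.593 + 0.723)/(1 + 0.593×0.723) = 1.316/1.42874 = 0.9211

u ≈ 0.9211c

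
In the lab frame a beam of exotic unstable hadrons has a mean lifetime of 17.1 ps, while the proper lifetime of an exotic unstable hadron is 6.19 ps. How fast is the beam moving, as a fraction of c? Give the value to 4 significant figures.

β ≈ 0.9322

γ = Δt/τ₀ = 17.1/6.19 = 2.76252
β = √(1 − 1/γ²) = √(1 − 1/2.76252²) = 0.9322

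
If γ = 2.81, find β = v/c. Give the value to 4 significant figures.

β = √(1 − 1/γ²) = √(1 − 1/2.81²) = √(0.873355) = 0.9345

β ≈ 0.9345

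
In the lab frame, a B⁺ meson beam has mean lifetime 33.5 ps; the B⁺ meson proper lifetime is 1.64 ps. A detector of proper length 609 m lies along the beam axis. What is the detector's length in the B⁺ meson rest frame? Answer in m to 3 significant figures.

Time dilation ⇒ γ = Δt/τ₀ = 33.5/1.64 = 20.427
Length contraction: L = L₀/γ = 609/20.427 = 29.8 m

L ≈ 29.8 m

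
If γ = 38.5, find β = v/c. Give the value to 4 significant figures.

β ≈ 0.9997

β = √(1 − 1/γ²) = √(1 − 1/38.5²) = √(0.999325) = 0.9997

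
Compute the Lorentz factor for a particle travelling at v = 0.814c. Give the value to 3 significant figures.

γ = 1/√(1 − β²) = 1/√(1 − 0.814²) = 1/√(0.33740) = 1.72

γ ≈ 1.72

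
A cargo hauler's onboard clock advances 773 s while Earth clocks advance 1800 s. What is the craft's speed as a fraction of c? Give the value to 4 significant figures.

β ≈ 0.9031

γ = Δt/τ₀ = 1800/773 = 2.32859
β = √(1 − 1/γ²) = √(1 − 1/2.32859²) = 0.9031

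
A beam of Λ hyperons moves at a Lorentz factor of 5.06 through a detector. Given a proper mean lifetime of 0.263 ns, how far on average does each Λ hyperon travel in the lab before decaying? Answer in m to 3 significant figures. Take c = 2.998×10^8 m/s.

d ≈ 0.391 m

β = √(1 − 1/γ²) = √(1 − 1/5.06²) = 0.98028
Dilated lifetime: Δt = γτ₀ = 5.06 × 0.263 ns = 1.3308 ns
d = vΔt = 0.98028c × 1.3308 ns = 2.9389×10^8 m/s × 1.3308×10^-9 s = 0.391 m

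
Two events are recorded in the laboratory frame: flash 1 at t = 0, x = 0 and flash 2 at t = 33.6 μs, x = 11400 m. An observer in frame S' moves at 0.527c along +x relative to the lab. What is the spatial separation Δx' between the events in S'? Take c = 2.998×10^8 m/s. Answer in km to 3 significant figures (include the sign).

Δx' ≈ 7.17 km

γ = 1/√(1 − 0.527²) = 1.1767
Δx' = γ(Δx − vΔt) = 1.1767 × (11400 m − 0.527×(2.998×10^8 m/s)×33.6×10^-6 s)
= 1.1767 × (6091.4 m) = 7.17 km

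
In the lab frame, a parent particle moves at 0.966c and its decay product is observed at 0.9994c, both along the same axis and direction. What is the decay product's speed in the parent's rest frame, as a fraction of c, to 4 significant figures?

u' ≈ 0.9659c

Inverse velocity addition: u' = (u − v)/(1 − uv/c²)
= (0.9994 − 0.966)/(1 − 0.9994×0.966) = 0.03340/0.0345796 = 0.9659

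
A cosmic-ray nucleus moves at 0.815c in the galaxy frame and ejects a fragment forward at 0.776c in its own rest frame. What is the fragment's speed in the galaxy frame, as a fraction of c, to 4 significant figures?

Compose boost 2: (0.776 + 0.815)/(1 + 0.776×0.815) = 1.591/1.63244 = 0.9746

u ≈ 0.9746c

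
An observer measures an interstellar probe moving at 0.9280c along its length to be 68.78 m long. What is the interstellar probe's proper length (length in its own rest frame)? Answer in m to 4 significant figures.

γ = 1/√(1 − 0.9280²) = 2.68399
L₀ = γL = 2.68399 × 68.78 = 184.6 m

L₀ ≈ 184.6 m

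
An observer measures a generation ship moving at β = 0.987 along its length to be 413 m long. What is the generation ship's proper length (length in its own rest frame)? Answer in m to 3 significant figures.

γ = 1/√(1 − 0.987²) = 6.2220
L₀ = γL = 6.2220 × 413 = 2570 m

L₀ ≈ 2570 m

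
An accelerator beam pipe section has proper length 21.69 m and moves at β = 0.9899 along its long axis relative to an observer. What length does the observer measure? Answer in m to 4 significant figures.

L ≈ 3.075 m

γ = 1/√(1 − 0.9899²) = 7.05381
Length contraction: L = L₀/γ = 21.69/7.05381 = 3.075 m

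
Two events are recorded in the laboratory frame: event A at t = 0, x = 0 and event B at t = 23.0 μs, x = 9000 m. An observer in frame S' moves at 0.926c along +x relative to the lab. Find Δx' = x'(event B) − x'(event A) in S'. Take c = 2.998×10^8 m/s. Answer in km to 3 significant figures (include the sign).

Δx' ≈ 6.93 km

γ = 1/√(1 − 0.926²) = 2.6488
Δx' = γ(Δx − vΔt) = 2.6488 × (9000 m − 0.926×(2.998×10^8 m/s)×23.0×10^-6 s)
= 2.6488 × (2614.9 m) = 6.93 km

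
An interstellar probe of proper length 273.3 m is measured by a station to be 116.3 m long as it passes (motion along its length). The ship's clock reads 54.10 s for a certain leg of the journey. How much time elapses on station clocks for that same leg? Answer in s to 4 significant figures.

Length contraction ⇒ γ = L₀/L = 273.3/116.3 = 2.34996
Time dilation: Δt = γτ₀ = 2.34996 × 54.10 s = 127.1 s

Δt ≈ 127.1 s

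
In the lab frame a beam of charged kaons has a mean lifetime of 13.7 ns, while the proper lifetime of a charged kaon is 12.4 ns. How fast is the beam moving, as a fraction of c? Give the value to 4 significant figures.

β ≈ 0.4252

γ = Δt/τ₀ = 13.7/12.4 = 1.10484
β = √(1 − 1/γ²) = √(1 − 1/1.10484²) = 0.4252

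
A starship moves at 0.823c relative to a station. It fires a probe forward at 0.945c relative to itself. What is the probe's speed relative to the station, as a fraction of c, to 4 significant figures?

u ≈ 0.9945c

Relativistic velocity addition: u = (u' + v)/(1 + u'v/c²)
= (0.945 + 0.823)/(1 + 0.945×0.823) = 1.768/1.77773 = 0.9945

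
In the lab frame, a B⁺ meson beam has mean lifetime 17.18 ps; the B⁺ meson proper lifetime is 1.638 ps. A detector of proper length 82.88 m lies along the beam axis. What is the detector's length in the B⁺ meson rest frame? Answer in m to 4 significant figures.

L ≈ 7.902 m

Time dilation ⇒ γ = Δt/τ₀ = 17.18/1.638 = 10.4884
Length contraction: L = L₀/γ = 82.88/10.4884 = 7.902 m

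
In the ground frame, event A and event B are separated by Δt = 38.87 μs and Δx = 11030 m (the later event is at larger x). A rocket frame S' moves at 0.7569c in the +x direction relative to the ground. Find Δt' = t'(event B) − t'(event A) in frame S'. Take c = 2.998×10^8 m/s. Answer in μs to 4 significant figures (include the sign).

γ = 1/√(1 − 0.7569²) = 1.53015
Δt' = γ(Δt − vΔx/c²) = 1.53015 × (38.87 μs − 0.7569×11030 m / (2.998×10^8 m/s))
= 1.53015 × (11.0227 μs) = 16.87 μs

Δt' ≈ 16.87 μs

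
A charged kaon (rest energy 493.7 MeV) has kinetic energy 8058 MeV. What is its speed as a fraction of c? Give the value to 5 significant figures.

γ = 1 + K/(m₀c²) = 1 + 8058/493.7 = 17.32165
β = √(1 − 1/γ²) = 0.99833

β ≈ 0.99833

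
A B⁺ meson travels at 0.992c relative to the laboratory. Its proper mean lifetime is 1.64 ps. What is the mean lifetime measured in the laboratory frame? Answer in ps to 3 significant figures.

γ = 1/√(1 − 0.992²) = 7.9216
Time dilation: Δt = γτ₀ = 7.9216 × 1.64 ps = 13.0 ps

Δt ≈ 13.0 ps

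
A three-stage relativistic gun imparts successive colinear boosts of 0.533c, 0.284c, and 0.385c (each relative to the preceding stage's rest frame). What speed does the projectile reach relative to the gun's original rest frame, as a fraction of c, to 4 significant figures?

u ≈ 0.8597c

Compose boost 2: (0.284 + 0.533)/(1 + 0.284×0.533) = 0.8170/1.15137 = 0.709588
Compose boost 3: (0.385 + 0.709588)/(1 + 0.385×0.709588) = 1.09459/1.27319 = 0.8597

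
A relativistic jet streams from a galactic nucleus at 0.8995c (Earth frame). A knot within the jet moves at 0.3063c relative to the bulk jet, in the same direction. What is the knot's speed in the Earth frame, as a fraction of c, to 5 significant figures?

Relativistic velocity addition: u = (u' + v)/(1 + u'v/c²)
= (0.3063 + 0.8995)/(1 + 0.3063×0.8995) = 1.2058/1.275517 = 0.94534

u ≈ 0.94534c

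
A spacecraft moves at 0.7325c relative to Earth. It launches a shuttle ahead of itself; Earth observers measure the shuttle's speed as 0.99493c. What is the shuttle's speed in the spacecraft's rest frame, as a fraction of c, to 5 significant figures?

Inverse velocity addition: u' = (u − v)/(1 − uv/c²)
= (0.99493 − 0.7325)/(1 − 0.99493×0.7325) = 0.26243/0.2712138 = 0.96761

u' ≈ 0.96761c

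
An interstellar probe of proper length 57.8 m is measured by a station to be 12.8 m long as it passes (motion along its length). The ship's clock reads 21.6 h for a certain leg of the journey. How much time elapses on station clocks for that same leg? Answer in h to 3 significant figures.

Length contraction ⇒ γ = L₀/L = 57.8/12.8 = 4.5156
Time dilation: Δt = γτ₀ = 4.5156 × 21.6 h = 97.5 h

Δt ≈ 97.5 h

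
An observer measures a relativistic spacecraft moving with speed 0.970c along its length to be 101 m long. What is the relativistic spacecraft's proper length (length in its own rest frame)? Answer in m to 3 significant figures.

L₀ ≈ 415 m

γ = 1/√(1 − 0.970²) = 4.1135
L₀ = γL = 4.1135 × 101 = 415 m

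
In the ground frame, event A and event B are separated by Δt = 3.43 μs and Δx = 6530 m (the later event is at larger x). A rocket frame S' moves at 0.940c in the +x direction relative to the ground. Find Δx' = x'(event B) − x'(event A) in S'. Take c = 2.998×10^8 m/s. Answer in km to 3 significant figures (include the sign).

Δx' ≈ 16.3 km

γ = 1/√(1 − 0.940²) = 2.9311
Δx' = γ(Δx − vΔt) = 2.9311 × (6530 m − 0.940×(2.998×10^8 m/s)×3.43×10^-6 s)
= 2.9311 × (5563.4 m) = 16.3 km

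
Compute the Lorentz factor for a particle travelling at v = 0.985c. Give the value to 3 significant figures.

γ = 1/√(1 − β²) = 1/√(1 − 0.985²) = 1/√(0.029775) = 5.80

γ ≈ 5.80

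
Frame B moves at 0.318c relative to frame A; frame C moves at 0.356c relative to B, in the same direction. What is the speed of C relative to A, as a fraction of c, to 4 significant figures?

Compose boost 2: (0.356 + 0.318)/(1 + 0.356×0.318) = 0.6740/1.11321 = 0.6055

u ≈ 0.6055c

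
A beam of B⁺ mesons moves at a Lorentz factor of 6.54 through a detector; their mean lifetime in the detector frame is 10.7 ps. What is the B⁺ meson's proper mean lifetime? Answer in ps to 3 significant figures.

τ₀ ≈ 1.64 ps

γ = 6.54 (given)
Proper time: τ₀ = Δt/γ = 10.7/6.54 = 1.64 ps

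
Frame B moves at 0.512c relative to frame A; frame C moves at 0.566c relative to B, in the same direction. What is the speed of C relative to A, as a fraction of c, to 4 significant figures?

Compose boost 2: (0.566 + 0.512)/(1 + 0.566×0.512) = 1.078/1.28979 = 0.8358

u ≈ 0.8358c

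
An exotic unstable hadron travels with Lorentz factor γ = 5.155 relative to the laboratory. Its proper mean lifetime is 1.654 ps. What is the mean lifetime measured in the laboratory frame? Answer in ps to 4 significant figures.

Δt ≈ 8.526 ps

γ = 5.155 (given)
Time dilation: Δt = γτ₀ = 5.155 × 1.654 ps = 8.526 ps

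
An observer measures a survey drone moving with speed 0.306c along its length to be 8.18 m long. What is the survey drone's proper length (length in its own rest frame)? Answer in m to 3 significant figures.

γ = 1/√(1 − 0.306²) = 1.0504
L₀ = γL = 1.0504 × 8.18 = 8.59 m

L₀ ≈ 8.59 m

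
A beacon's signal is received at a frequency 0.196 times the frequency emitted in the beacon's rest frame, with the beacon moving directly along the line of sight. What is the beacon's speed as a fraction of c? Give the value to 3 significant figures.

f_obs/f_src = √((1−β)/(1+β)) = 0.196  ⇒  (1−β)/(1+β) = 0.038416
β = |1 − D²|/(1 + D²) = |1 − 0.038416|/(1 + 0.038416) = 0.926

β ≈ 0.926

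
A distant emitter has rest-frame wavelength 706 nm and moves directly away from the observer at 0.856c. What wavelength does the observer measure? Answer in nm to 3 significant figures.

Relativistic Doppler: λ_obs = λ_src √((1+β)/(1−β))
= 706 × √(1.8560/0.14400) = 706 × 3.5901 = 2530 nm

λ_obs ≈ 2530 nm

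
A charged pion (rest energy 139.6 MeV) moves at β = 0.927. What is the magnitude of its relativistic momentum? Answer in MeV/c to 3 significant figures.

γ = 1/√(1 − 0.927²) = 2.6662
p = γβm₀c = 2.6662 × 0.927 × 139.6 MeV/c = 345 MeV/c

p ≈ 345 MeV/c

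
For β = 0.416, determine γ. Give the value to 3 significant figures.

γ ≈ 1.10

γ = 1/√(1 − β²) = 1/√(1 − 0.416²) = 1/√(0.82694) = 1.10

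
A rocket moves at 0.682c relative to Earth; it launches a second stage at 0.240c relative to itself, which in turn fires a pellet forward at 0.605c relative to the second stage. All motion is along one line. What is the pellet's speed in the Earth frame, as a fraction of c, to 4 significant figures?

u ≈ 0.9445c

Compose boost 2: (0.240 + 0.682)/(1 + 0.240×0.682) = 0.9220/1.16368 = 0.792314
Compose boost 3: (0.605 + 0.792314)/(1 + 0.605×0.792314) = 1.39731/1.47935 = 0.9445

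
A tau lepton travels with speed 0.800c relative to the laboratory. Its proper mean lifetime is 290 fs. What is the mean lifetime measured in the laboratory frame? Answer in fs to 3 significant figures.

Δt ≈ 483 fs

γ = 1/√(1 − 0.800²) = 1.6667
Time dilation: Δt = γτ₀ = 1.6667 × 290 fs = 483 fs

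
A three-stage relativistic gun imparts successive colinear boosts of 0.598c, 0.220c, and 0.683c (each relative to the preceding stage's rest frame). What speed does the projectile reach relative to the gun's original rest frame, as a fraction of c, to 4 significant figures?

u ≈ 0.9412c

Compose boost 2: (0.220 + 0.598)/(1 + 0.220×0.598) = 0.8180/1.13156 = 0.722896
Compose boost 3: (0.683 + 0.722896)/(1 + 0.683×0.722896) = 1.40590/1.49374 = 0.9412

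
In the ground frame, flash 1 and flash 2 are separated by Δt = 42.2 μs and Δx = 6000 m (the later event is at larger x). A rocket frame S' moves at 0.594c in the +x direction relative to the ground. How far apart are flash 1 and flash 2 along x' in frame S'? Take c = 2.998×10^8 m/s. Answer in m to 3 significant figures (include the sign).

Δx' ≈ -1880 m

γ = 1/√(1 − 0.594²) = 1.2431
Δx' = γ(Δx − vΔt) = 1.2431 × (6000 m − 0.594×(2.998×10^8 m/s)×42.2×10^-6 s)
= 1.2431 × (-1515.0 m) = -1880 m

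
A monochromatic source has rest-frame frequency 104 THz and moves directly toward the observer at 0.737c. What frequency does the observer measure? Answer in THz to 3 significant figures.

Relativistic Doppler: f_obs = f_src √((1+β)/(1−β))
= 104 × √(1.7370/0.26300) = 104 × 2.5699 = 267 THz

f_obs ≈ 267 THz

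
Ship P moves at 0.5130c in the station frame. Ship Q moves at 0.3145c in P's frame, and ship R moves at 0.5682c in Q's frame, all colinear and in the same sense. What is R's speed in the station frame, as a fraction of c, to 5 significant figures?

u ≈ 0.91165c

Compose boost 2: (0.3145 + 0.5130)/(1 + 0.3145×0.5130) = 0.82750/1.161339 = 0.7125399
Compose boost 3: (0.5682 + 0.7125399)/(1 + 0.5682×0.7125399) = 1.280740/1.404865 = 0.91165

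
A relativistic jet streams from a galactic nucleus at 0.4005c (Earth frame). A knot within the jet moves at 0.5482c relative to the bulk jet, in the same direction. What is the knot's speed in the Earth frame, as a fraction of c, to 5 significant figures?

Relativistic velocity addition: u = (u' + v)/(1 + u'v/c²)
= (0.5482 + 0.4005)/(1 + 0.5482×0.4005) = 0.94870/1.219554 = 0.77791

u ≈ 0.77791c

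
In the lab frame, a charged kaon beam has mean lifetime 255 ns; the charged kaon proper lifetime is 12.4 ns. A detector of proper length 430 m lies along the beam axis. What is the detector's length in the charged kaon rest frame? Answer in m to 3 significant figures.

Time dilation ⇒ γ = Δt/τ₀ = 255/12.4 = 20.565
Length contraction: L = L₀/γ = 430/20.565 = 20.9 m

L ≈ 20.9 m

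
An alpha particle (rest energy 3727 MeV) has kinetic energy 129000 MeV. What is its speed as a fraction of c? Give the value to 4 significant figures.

γ = 1 + K/(m₀c²) = 1 + 129000/3727 = 35.6123
β = √(1 − 1/γ²) = 0.9996

β ≈ 0.9996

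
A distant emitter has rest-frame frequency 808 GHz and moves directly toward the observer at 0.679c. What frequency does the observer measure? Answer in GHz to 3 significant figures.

Relativistic Doppler: f_obs = f_src √((1+β)/(1−β))
= 808 × √(1.6790/0.32100) = 808 × 2.2870 = 1850 GHz

f_obs ≈ 1850 GHz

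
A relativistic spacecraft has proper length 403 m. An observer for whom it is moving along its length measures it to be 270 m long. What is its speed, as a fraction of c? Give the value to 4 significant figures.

β ≈ 0.7424

γ = L₀/L = 403/270 = 1.49259
β = √(1 − 1/γ²) = 0.7424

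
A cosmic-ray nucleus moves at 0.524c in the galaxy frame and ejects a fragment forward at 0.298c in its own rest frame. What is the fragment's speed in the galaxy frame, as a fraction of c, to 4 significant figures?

Compose boost 2: (0.298 + 0.524)/(1 + 0.298×0.524) = 0.8220/1.15615 = 0.7110

u ≈ 0.7110c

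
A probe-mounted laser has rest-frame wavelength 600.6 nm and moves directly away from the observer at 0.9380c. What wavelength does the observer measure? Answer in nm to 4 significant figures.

Relativistic Doppler: λ_obs = λ_src √((1+β)/(1−β))
= 600.6 × √(1.93800/0.0620000) = 600.6 × 5.59089 = 3358 nm

λ_obs ≈ 3358 nm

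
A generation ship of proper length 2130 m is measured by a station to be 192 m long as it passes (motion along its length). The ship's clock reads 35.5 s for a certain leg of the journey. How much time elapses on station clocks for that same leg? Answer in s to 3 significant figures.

Length contraction ⇒ γ = L₀/L = 2130/192 = 11.094
Time dilation: Δt = γτ₀ = 11.094 × 35.5 s = 394 s

Δt ≈ 394 s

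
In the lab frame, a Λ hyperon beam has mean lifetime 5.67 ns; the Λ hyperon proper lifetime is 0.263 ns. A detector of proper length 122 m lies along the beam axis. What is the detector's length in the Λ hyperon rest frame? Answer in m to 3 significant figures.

L ≈ 5.66 m

Time dilation ⇒ γ = Δt/τ₀ = 5.67/0.263 = 21.559
Length contraction: L = L₀/γ = 122/21.559 = 5.66 m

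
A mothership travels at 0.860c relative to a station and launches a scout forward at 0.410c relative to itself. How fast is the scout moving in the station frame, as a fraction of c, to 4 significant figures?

Compose boost 2: (0.410 + 0.860)/(1 + 0.410×0.860) = 1.270/1.35260 = 0.9389

u ≈ 0.9389c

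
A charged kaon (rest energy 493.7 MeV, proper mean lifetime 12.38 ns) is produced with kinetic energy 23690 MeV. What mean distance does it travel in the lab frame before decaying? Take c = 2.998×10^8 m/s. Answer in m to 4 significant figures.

γ = 1 + K/(m₀c²) = 1 + 23690/493.7 = 48.9846
β = √(1 − 1/γ²) = 0.999792
Dilated lifetime: γτ₀ = 48.9846 × 12.38 ns = 606.429 ns
d = βc·γτ₀ = 0.999792 × (2.998×10^8 m/s) × 6.06429×10^-7 s = 181.8 m

d ≈ 181.8 m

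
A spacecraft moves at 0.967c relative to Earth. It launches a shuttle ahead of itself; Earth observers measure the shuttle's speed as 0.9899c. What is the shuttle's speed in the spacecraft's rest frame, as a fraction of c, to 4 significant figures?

u' ≈ 0.5355c

Inverse velocity addition: u' = (u − v)/(1 − uv/c²)
= (0.9899 − 0.967)/(1 − 0.9899×0.967) = 0.02290/0.0427667 = 0.5355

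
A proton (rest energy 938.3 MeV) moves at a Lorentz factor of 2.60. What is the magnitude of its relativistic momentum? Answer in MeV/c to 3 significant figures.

p ≈ 2250 MeV/c

β = √(1 − 1/γ²) = √(1 − 1/2.60²) = 0.92308
p = γβm₀c = 2.60 × 0.92308 × 938.3 MeV/c = 2250 MeV/c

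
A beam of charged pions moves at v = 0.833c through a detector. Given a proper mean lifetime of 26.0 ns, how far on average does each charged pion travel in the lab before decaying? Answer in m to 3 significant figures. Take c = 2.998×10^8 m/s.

γ = 1/√(1 − 0.833²) = 1.8074
Dilated lifetime: Δt = γτ₀ = 1.8074 × 26.0 ns = 46.993 ns
d = vΔt = 0.833c × 46.993 ns = 2.4973×10^8 m/s × 4.6993×10^-8 s = 11.7 m

d ≈ 11.7 m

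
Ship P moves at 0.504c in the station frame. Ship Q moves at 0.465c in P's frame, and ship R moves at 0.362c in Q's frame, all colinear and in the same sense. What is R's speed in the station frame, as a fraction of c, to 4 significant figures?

Compose boost 2: (0.465 + 0.504)/(1 + 0.465×0.504) = 0.9690/1.23436 = 0.785022
Compose boost 3: (0.362 + 0.785022)/(1 + 0.362×0.785022) = 1.14702/1.28418 = 0.8932

u ≈ 0.8932c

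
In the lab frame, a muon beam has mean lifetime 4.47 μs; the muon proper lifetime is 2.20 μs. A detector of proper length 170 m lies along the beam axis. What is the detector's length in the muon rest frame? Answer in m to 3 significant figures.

Time dilation ⇒ γ = Δt/τ₀ = 4.47/2.20 = 2.0318
Length contraction: L = L₀/γ = 170/2.0318 = 83.7 m

L ≈ 83.7 m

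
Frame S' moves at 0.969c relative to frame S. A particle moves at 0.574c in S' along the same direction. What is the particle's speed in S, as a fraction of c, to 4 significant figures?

u ≈ 0.9915c

Relativistic velocity addition: u = (u' + v)/(1 + u'v/c²)
= (0.574 + 0.969)/(1 + 0.574×0.969) = 1.543/1.55621 = 0.9915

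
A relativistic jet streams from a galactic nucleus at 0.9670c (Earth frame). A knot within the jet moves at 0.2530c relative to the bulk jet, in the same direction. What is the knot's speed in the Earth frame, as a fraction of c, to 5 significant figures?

Relativistic velocity addition: u = (u' + v)/(1 + u'v/c²)
= (0.2530 + 0.9670)/(1 + 0.2530×0.9670) = 1.2200/1.244651 = 0.98019

u ≈ 0.98019c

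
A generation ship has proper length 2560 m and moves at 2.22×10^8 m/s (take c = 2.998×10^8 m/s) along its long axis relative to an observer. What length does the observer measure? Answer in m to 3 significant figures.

β = v/c = 2.22×10^8 / 2.998×10^8 = 0.74049
γ = 1/√(1 − 0.74049²) = 1.4880
Length contraction: L = L₀/γ = 2560/1.4880 = 1720 m

L ≈ 1720 m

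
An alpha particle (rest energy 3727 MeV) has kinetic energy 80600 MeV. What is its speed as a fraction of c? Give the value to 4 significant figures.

β ≈ 0.9990

γ = 1 + K/(m₀c²) = 1 + 80600/3727 = 22.6260
β = √(1 − 1/γ²) = 0.9990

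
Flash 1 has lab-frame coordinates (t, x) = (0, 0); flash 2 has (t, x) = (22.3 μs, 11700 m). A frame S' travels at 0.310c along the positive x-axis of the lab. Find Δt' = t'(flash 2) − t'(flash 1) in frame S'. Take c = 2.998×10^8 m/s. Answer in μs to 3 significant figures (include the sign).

Δt' ≈ 10.7 μs

γ = 1/√(1 − 0.310²) = 1.0518
Δt' = γ(Δt − vΔx/c²) = 1.0518 × (22.3 μs − 0.310×11700 m / (2.998×10^8 m/s))
= 1.0518 × (10.202 μs) = 10.7 μs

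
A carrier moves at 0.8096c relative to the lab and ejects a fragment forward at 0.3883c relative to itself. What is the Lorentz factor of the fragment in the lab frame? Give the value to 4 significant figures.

γ ≈ 2.430

u_lab = (0.3883 + 0.8096)/(1 + 0.3883×0.8096) = 1.1979/1.314368 = 0.9113888
γ = 1/√(1 − 0.9113888²) = 2.430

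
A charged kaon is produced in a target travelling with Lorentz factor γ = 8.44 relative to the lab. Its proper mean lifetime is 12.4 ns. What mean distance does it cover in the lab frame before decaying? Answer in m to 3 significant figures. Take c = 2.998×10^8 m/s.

d ≈ 31.2 m

β = √(1 − 1/γ²) = √(1 − 1/8.44²) = 0.99296
Dilated lifetime: Δt = γτ₀ = 8.44 × 12.4 ns = 104.66 ns
d = vΔt = 0.99296c × 104.66 ns = 2.9769×10^8 m/s × 1.0466×10^-7 s = 31.2 m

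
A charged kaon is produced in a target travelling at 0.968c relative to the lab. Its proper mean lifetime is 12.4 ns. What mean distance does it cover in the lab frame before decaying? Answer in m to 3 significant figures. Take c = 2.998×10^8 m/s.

γ = 1/√(1 − 0.968²) = 3.9849
Dilated lifetime: Δt = γτ₀ = 3.9849 × 12.4 ns = 49.412 ns
d = vΔt = 0.968c × 49.412 ns = 2.9021×10^8 m/s × 4.9412×10^-8 s = 14.3 m

d ≈ 14.3 m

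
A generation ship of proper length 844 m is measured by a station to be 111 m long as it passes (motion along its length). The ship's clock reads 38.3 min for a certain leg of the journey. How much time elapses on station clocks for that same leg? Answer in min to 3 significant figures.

Length contraction ⇒ γ = L₀/L = 844/111 = 7.6036
Time dilation: Δt = γτ₀ = 7.6036 × 38.3 min = 291 min

Δt ≈ 291 min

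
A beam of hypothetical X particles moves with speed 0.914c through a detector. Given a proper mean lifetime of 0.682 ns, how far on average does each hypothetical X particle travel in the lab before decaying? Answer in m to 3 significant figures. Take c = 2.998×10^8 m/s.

γ = 1/√(1 − 0.914²) = 2.4648
Dilated lifetime: Δt = γτ₀ = 2.4648 × 0.682 ns = 1.6810 ns
d = vΔt = 0.914c × 1.6810 ns = 2.7402×10^8 m/s × 1.6810×10^-9 s = 0.461 m

d ≈ 0.461 m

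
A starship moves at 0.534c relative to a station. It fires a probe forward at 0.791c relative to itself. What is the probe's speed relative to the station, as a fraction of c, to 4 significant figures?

Relativistic velocity addition: u = (u' + v)/(1 + u'v/c²)
= (0.791 + 0.534)/(1 + 0.791×0.534) = 1.325/1.42239 = 0.9315

u ≈ 0.9315c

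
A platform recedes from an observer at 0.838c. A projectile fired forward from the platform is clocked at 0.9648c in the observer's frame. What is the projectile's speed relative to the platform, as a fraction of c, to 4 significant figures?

u' ≈ 0.6621c

Inverse velocity addition: u' = (u − v)/(1 − uv/c²)
= (0.9648 − 0.838)/(1 − 0.9648×0.838) = 0.1268/0.191498 = 0.6621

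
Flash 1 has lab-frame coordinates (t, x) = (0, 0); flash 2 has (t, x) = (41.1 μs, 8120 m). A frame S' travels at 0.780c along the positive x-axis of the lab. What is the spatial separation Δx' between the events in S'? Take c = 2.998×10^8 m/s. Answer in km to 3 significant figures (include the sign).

γ = 1/√(1 − 0.780²) = 1.5980
Δx' = γ(Δx − vΔt) = 1.5980 × (8120 m − 0.780×(2.998×10^8 m/s)×41.1×10^-6 s)
= 1.5980 × (-1491.0 m) = -2.38 km

Δx' ≈ -2.38 km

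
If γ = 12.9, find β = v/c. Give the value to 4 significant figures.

β ≈ 0.9970

β = √(1 − 1/γ²) = √(1 − 1/12.9²) = √(0.993991) = 0.9970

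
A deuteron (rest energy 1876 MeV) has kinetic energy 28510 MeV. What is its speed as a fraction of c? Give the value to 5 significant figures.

γ = 1 + K/(m₀c²) = 1 + 28510/1876 = 16.19723
β = √(1 − 1/γ²) = 0.99809

β ≈ 0.99809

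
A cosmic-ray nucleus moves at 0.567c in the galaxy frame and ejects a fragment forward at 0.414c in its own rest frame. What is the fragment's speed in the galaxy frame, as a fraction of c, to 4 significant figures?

Compose boost 2: (0.414 + 0.567)/(1 + 0.414×0.567) = 0.9810/1.23474 = 0.7945

u ≈ 0.7945c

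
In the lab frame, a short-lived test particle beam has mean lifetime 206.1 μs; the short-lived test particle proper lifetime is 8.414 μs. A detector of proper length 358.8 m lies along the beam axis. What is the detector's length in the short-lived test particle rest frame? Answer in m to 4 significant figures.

Time dilation ⇒ γ = Δt/τ₀ = 206.1/8.414 = 24.4949
Length contraction: L = L₀/γ = 358.8/24.4949 = 14.65 m

L ≈ 14.65 m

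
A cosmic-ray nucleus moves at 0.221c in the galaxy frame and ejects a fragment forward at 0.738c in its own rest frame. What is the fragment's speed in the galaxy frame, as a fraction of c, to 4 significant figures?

Compose boost 2: (0.738 + 0.221)/(1 + 0.738×0.221) = 0.9590/1.16310 = 0.8245

u ≈ 0.8245c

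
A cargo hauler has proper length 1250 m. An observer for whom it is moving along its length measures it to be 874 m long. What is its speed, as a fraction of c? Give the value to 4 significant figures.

β ≈ 0.7149

γ = L₀/L = 1250/874 = 1.43021
β = √(1 − 1/γ²) = 0.7149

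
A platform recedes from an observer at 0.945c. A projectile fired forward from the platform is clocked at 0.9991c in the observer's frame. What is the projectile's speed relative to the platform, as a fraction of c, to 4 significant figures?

u' ≈ 0.9687c

Inverse velocity addition: u' = (u − v)/(1 − uv/c²)
= (0.9991 − 0.945)/(1 − 0.9991×0.945) = 0.05410/0.0558505 = 0.9687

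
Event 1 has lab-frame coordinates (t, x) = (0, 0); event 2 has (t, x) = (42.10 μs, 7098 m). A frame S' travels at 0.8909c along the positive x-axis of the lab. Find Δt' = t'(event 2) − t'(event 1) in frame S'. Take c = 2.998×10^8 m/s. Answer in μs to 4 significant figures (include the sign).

Δt' ≈ 46.25 μs

γ = 1/√(1 − 0.8909²) = 2.20168
Δt' = γ(Δt − vΔx/c²) = 2.20168 × (42.10 μs − 0.8909×7098 m / (2.998×10^8 m/s))
= 2.20168 × (21.0072 μs) = 46.25 μs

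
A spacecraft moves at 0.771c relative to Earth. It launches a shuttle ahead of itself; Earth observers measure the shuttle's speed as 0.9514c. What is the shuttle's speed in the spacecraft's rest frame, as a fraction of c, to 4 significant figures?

u' ≈ 0.6770c

Inverse velocity addition: u' = (u − v)/(1 − uv/c²)
= (0.9514 − 0.771)/(1 − 0.9514×0.771) = 0.1804/0.266471 = 0.6770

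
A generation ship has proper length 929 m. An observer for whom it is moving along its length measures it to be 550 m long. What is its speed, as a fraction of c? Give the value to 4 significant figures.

β ≈ 0.8059

γ = L₀/L = 929/550 = 1.68909
β = √(1 − 1/γ²) = 0.8059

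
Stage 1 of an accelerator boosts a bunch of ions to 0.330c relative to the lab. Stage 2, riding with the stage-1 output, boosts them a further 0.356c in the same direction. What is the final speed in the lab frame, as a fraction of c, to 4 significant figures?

Compose boost 2: (0.356 + 0.330)/(1 + 0.356×0.330) = 0.6860/1.11748 = 0.6139

u ≈ 0.6139c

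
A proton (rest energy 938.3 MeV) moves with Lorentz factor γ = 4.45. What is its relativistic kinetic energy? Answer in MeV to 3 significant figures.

K ≈ 3240 MeV

γ = 4.45 (given)
K = (γ − 1)m₀c² = (4.45 − 1) × 938.3 MeV = 3.4500 × 938.3 MeV = 3240 MeV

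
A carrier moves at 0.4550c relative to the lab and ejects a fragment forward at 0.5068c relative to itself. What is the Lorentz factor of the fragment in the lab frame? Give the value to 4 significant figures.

γ ≈ 1.603

u_lab = (0.5068 + 0.4550)/(1 + 0.5068×0.4550) = 0.96180/1.230594 = 0.7815738
γ = 1/√(1 − 0.7815738²) = 1.603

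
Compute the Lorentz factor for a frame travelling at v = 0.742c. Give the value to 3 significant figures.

γ = 1/√(1 − β²) = 1/√(1 − 0.742²) = 1/√(0.44944) = 1.49

γ ≈ 1.49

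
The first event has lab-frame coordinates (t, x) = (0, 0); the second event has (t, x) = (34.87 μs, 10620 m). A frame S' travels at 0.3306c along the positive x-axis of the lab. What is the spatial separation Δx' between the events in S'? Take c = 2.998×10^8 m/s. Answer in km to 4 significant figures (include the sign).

Δx' ≈ 7.591 km

γ = 1/√(1 − 0.3306²) = 1.05958
Δx' = γ(Δx − vΔt) = 1.05958 × (10620 m − 0.3306×(2.998×10^8 m/s)×34.87×10^-6 s)
= 1.05958 × (7163.90 m) = 7.591 km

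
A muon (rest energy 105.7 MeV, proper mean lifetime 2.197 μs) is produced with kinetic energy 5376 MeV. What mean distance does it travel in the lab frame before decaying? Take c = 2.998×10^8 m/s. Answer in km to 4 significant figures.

d ≈ 34.15 km

γ = 1 + K/(m₀c²) = 1 + 5376/105.7 = 51.8609
β = √(1 − 1/γ²) = 0.999814
Dilated lifetime: γτ₀ = 51.8609 × 2.197 μs = 113.938 μs
d = βc·γτ₀ = 0.999814 × (2.998×10^8 m/s) × 0.000113938 s = 34.15 km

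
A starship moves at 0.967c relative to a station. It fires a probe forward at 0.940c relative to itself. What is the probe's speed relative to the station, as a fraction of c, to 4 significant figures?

u ≈ 0.9990c

Relativistic velocity addition: u = (u' + v)/(1 + u'v/c²)
= (0.940 + 0.967)/(1 + 0.940×0.967) = 1.907/1.90898 = 0.9990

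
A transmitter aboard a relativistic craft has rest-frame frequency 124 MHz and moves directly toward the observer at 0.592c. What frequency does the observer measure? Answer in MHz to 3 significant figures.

f_obs ≈ 245 MHz

Relativistic Doppler: f_obs = f_src √((1+β)/(1−β))
= 124 × √(1.5920/0.40800) = 124 × 1.9753 = 245 MHz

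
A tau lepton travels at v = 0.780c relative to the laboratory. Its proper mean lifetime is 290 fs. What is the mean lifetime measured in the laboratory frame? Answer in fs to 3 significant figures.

Δt ≈ 463 fs

γ = 1/√(1 − 0.780²) = 1.5980
Time dilation: Δt = γτ₀ = 1.5980 × 290 fs = 463 fs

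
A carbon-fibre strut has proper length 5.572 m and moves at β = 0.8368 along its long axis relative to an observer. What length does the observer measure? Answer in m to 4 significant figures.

γ = 1/√(1 − 0.8368²) = 1.82646
Length contraction: L = L₀/γ = 5.572/1.82646 = 3.051 m

L ≈ 3.051 m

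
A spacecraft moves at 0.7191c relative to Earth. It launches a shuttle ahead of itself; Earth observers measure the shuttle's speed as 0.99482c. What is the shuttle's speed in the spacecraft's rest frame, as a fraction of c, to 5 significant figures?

Inverse velocity addition: u' = (u − v)/(1 − uv/c²)
= (0.99482 − 0.7191)/(1 − 0.99482×0.7191) = 0.27572/0.2846249 = 0.96871

u' ≈ 0.96871c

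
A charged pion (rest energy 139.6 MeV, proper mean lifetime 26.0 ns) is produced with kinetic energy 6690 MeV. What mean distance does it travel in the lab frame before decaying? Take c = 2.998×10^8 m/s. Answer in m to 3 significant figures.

γ = 1 + K/(m₀c²) = 1 + 6690/139.6 = 48.923
β = √(1 − 1/γ²) = 0.99979
Dilated lifetime: γτ₀ = 48.923 × 26.0 ns = 1272.0 ns
d = βc·γτ₀ = 0.99979 × (2.998×10^8 m/s) × 1.2720×10^-6 s = 381 m

d ≈ 381 m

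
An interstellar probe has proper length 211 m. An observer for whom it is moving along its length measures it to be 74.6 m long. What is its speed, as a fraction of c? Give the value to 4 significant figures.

γ = L₀/L = 211/74.6 = 2.82842
β = √(1 − 1/γ²) = 0.9354

β ≈ 0.9354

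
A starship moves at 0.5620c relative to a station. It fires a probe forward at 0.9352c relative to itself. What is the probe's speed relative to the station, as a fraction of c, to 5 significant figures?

u ≈ 0.98140c

Relativistic velocity addition: u = (u' + v)/(1 + u'v/c²)
= (0.9352 + 0.5620)/(1 + 0.9352×0.5620) = 1.4972/1.525582 = 0.98140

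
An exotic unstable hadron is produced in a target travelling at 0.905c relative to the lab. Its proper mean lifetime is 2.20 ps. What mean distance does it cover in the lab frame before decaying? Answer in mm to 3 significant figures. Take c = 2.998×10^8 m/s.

d ≈ 1.40 mm

γ = 1/√(1 − 0.905²) = 2.3507
Dilated lifetime: Δt = γτ₀ = 2.3507 × 2.20 ps = 5.1715 ps
d = vΔt = 0.905c × 5.1715 ps = 2.7132×10^8 m/s × 5.1715×10^-12 s = 1.40 mm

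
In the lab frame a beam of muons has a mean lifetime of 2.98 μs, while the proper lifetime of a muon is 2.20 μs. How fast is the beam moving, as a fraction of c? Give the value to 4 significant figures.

γ = Δt/τ₀ = 2.98/2.20 = 1.35455
β = √(1 − 1/γ²) = √(1 − 1/1.35455²) = 0.6745

β ≈ 0.6745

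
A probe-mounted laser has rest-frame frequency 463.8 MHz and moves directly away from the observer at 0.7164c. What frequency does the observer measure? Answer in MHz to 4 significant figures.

Relativistic Doppler: f_obs = f_src √((1−β)/(1+β))
= 463.8 × √(0.283600/1.71640) = 463.8 × 0.406484 = 188.5 MHz

f_obs ≈ 188.5 MHz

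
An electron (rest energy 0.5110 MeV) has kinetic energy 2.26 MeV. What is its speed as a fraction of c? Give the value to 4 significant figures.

γ = 1 + K/(m₀c²) = 1 + 2.26/0.5110 = 5.42270
β = √(1 − 1/γ²) = 0.9828

β ≈ 0.9828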